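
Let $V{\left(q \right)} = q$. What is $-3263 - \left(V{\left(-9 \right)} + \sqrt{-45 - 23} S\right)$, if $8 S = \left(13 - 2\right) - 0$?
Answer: $-3254 - \frac{11 i \sqrt{17}}{4} \approx -3254.0 - 11.339 i$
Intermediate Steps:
$S = \frac{11}{8}$ ($S = \frac{\left(13 - 2\right) - 0}{8} = \frac{\left(13 - 2\right) + 0}{8} = \frac{11 + 0}{8} = \frac{1}{8} \cdot 11 = \frac{11}{8} \approx 1.375$)
$-3263 - \left(V{\left(-9 \right)} + \sqrt{-45 - 23} S\right) = -3263 - \left(-9 + \sqrt{-45 - 23} \cdot \frac{11}{8}\right) = -3263 - \left(-9 + \sqrt{-68} \cdot \frac{11}{8}\right) = -3263 - \left(-9 + 2 i \sqrt{17} \cdot \frac{11}{8}\right) = -3263 - \left(-9 + \frac{11 i \sqrt{17}}{4}\right) = -3263 + \left(9 - \frac{11 i \sqrt{17}}{4}\right) = -3254 - \frac{11 i \sqrt{17}}{4}$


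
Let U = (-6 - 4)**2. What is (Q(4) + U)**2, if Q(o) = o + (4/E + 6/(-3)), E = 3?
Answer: 96100/9 ≈ 10678.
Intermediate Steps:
U = 100 (U = (-10)**2 = 100)
Q(o) = -2/3 + o (Q(o) = o + (4/3 + 6/(-3)) = o + (4*(1/3) + 6*(-1/3)) = o + (4/3 - 2) = o - 2/3 = -2/3 + o)
(Q(4) + U)**2 = ((-2/3 + 4) + 100)**2 = (10/3 + 100)**2 = (310/3)**2 = 96100/9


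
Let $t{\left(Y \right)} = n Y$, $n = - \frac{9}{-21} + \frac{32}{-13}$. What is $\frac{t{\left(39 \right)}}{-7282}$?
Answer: $\frac{555}{50974} \approx 0.010888$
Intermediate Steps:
$n = - \frac{185}{91}$ ($n = \left(-9\right) \left(- \frac{1}{21}\right) + 32 \left(- \frac{1}{13}\right) = \frac{3}{7} - \frac{32}{13} = - \frac{185}{91} \approx -2.033$)
$t{\left(Y \right)} = - \frac{185 Y}{91}$
$\frac{t{\left(39 \right)}}{-7282} = \frac{\left(- \frac{185}{91}\right) 39}{-7282} = \left(- \frac{555}{7}\right) \left(- \frac{1}{7282}\right) = \frac{555}{50974}$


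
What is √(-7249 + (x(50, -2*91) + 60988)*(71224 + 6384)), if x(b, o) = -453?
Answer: √4697993031 ≈ 68542.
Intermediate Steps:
√(-7249 + (x(50, -2*91) + 60988)*(71224 + 6384)) = √(-7249 + (-453 + 60988)*(71224 + 6384)) = √(-7249 + 60535*77608) = √(-7249 + 4698000280) = √4697993031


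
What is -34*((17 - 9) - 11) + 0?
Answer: 102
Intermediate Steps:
-34*((17 - 9) - 11) + 0 = -34*(8 - 11) + 0 = -34*(-3) + 0 = 102 + 0 = 102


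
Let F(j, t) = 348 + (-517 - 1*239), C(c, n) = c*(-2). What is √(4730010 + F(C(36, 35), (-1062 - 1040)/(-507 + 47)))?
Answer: √4729602 ≈ 2174.8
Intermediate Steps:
C(c, n) = -2*c
F(j, t) = -408 (F(j, t) = 348 + (-517 - 239) = 348 - 756 = -408)
√(4730010 + F(C(36, 35), (-1062 - 1040)/(-507 + 47))) = √(4730010 - 408) = √4729602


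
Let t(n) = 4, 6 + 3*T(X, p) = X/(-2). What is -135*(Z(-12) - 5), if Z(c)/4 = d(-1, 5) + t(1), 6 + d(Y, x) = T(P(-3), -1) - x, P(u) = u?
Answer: 5265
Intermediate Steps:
T(X, p) = -2 - X/6 (T(X, p) = -2 + (X/(-2))/3 = -2 + (X*(-½))/3 = -2 + (-X/2)/3 = -2 - X/6)
d(Y, x) = -15/2 - x (d(Y, x) = -6 + ((-2 - ⅙*(-3)) - x) = -6 + ((-2 + ½) - x) = -6 + (-3/2 - x) = -15/2 - x)
Z(c) = -34 (Z(c) = 4*((-15/2 - 1*5) + 4) = 4*((-15/2 - 5) + 4) = 4*(-25/2 + 4) = 4*(-17/2) = -34)
-135*(Z(-12) - 5) = -135*(-34 - 5) = -135*(-39) = 5265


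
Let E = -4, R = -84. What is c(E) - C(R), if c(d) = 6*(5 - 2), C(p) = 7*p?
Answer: 606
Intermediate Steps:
c(d) = 18 (c(d) = 6*3 = 18)
c(E) - C(R) = 18 - 7*(-84) = 18 - 1*(-588) = 18 + 588 = 606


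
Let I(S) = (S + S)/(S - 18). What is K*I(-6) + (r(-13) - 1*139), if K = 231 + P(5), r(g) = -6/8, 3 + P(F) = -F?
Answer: -113/4 ≈ -28.250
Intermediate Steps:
P(F) = -3 - F
r(g) = -3/4 (r(g) = -6*1/8 = -3/4)
I(S) = 2*S/(-18 + S) (I(S) = (2*S)/(-18 + S) = 2*S/(-18 + S))
K = 223 (K = 231 + (-3 - 1*5) = 231 + (-3 - 5) = 231 - 8 = 223)
K*I(-6) + (r(-13) - 1*139) = 223*(2*(-6)/(-18 - 6)) + (-3/4 - 1*139) = 223*(2*(-6)/(-24)) + (-3/4 - 139) = 223*(2*(-6)*(-1/24)) - 559/4 = 223*(1/2) - 559/4 = 223/2 - 559/4 = -113/4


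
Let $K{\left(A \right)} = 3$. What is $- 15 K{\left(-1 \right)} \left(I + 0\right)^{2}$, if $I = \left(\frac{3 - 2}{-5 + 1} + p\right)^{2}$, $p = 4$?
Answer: $- \frac{2278125}{256} \approx -8898.9$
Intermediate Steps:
$I = \frac{225}{16}$ ($I = \left(\frac{3 - 2}{-5 + 1} + 4\right)^{2} = \left(1 \frac{1}{-4} + 4\right)^{2} = \left(1 \left(- \frac{1}{4}\right) + 4\right)^{2} = \left(- \frac{1}{4} + 4\right)^{2} = \left(\frac{15}{4}\right)^{2} = \frac{225}{16} \approx 14.063$)
$- 15 K{\left(-1 \right)} \left(I + 0\right)^{2} = \left(-15\right) 3 \left(\frac{225}{16} + 0\right)^{2} = - 45 \left(\frac{225}{16}\right)^{2} = \left(-45\right) \frac{50625}{256} = - \frac{2278125}{256}$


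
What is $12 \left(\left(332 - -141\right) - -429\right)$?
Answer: $10824$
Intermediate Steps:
$12 \left(\left(332 - -141\right) - -429\right) = 12 \left(\left(332 + 141\right) + 429\right) = 12 \left(473 + 429\right) = 12 \cdot 902 = 10824$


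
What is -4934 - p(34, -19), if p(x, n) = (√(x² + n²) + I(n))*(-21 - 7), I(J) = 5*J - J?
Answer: -7062 + 28*√1517 ≈ -5971.4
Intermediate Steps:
I(J) = 4*J
p(x, n) = -112*n - 28*√(n² + x²) (p(x, n) = (√(x² + n²) + 4*n)*(-21 - 7) = (√(n² + x²) + 4*n)*(-28) = -112*n - 28*√(n² + x²))
-4934 - p(34, -19) = -4934 - (-112*(-19) - 28*√((-19)² + 34²)) = -4934 - (2128 - 28*√(361 + 1156)) = -4934 - (2128 - 28*√1517) = -4934 + (-2128 + 28*√1517) = -7062 + 28*√1517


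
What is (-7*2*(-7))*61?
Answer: 5978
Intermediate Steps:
(-7*2*(-7))*61 = -14*(-7)*61 = 98*61 = 5978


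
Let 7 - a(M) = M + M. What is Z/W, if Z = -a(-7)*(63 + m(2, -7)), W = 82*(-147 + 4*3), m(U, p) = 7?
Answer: 49/369 ≈ 0.13279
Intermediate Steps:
a(M) = 7 - 2*M (a(M) = 7 - (M + M) = 7 - 2*M)
W = -11070 (W = 82*(-147 + 12) = 82*(-135) = -11070)
Z = -1470 (Z = -(7 - 2*(-7))*(63 + 7) = -(7 + 14)*70 = -21*70 = -1*1470 = -1470)
Z/W = -1470/(-11070) = -1470*(-1/11070) = 49/369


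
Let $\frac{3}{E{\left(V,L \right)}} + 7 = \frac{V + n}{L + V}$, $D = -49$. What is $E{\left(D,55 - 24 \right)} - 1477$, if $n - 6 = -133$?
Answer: $- \frac{36898}{25} \approx -1475.9$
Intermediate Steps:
$n = -127$ ($n = 6 - 133 = -127$)
$E{\left(V,L \right)} = \frac{3}{-7 + \frac{-127 + V}{L + V}}$ ($E{\left(V,L \right)} = \frac{3}{-7 + \frac{V - 127}{L + V}} = \frac{3}{-7 + \frac{-127 + V}{L + V}}$)
$E{\left(D,55 - 24 \right)} - 1477 = \frac{3 \left(- (55 - 24) - -49\right)}{127 + 6 \left(-49\right) + 7 \left(55 - 24\right)} - 1477 = \frac{3 \left(\left(-1\right) 31 + 49\right)}{127 - 294 + 7 \cdot 31} - 1477 = \frac{3 \left(-31 + 49\right)}{127 - 294 + 217} - 1477 = 3 \cdot \frac{1}{50} \cdot 18 - 1477 = \frac{27}{25} - 1477 = - \frac{36898}{25}$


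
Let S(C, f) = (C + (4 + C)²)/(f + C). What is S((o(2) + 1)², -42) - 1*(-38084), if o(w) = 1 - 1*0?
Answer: 723562/19 ≈ 38082.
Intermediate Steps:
o(w) = 1 (o(w) = 1 + 0 = 1)
S(C, f) = (C + (4 + C)²)/(C + f)
S((o(2) + 1)², -42) - 1*(-38084) = ((1 + 1)² + (4 + (1 + 1)²)²)/((1 + 1)² - 42) - 1*(-38084) = (2² + (4 + 2²)²)/(2² - 42) + 38084 = (4 + (4 + 4)²)/(4 - 42) + 38084 = (4 + 8²)/(-38) + 38084 = -(4 + 64)/38 + 38084 = -1/38*68 + 38084 = -34/19 + 38084 = 723562/19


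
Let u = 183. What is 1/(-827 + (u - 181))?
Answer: -1/825 ≈ -0.0012121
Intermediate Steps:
1/(-827 + (u - 181)) = 1/(-827 + (183 - 181)) = 1/(-827 + 2) = 1/(-825) = -1/825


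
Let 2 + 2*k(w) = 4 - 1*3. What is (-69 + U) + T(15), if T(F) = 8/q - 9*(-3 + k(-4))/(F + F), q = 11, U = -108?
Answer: -38549/220 ≈ -175.22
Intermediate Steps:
k(w) = -½ (k(w) = -1 + (4 - 1*3)/2 = -1 + (4 - 3)/2 = -1 + (½)*1 = -1 + ½ = -½)
T(F) = 8/11 + 63/(4*F) (T(F) = 8/11 - 9*(-3 - ½)/(F + F) = 8*(1/11) - 9*(-7/(4*F)) = 8/11 - 9*(-7/(4*F)) = 8/11 - (-63)/(4*F) = 8/11 + 63/(4*F))
(-69 + U) + T(15) = (-69 - 108) + (1/44)*(693 + 32*15)/15 = -177 + (1/44)*(1/15)*(693 + 480) = -177 + (1/44)*(1/15)*1173 = -177 + 391/220 = -38549/220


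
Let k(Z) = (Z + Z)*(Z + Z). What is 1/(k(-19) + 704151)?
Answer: 1/705595 ≈ 1.4172e-6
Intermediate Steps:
k(Z) = 4*Z**2 (k(Z) = (2*Z)*(2*Z) = 4*Z**2)
1/(k(-19) + 704151) = 1/(4*(-19)**2 + 704151) = 1/(4*361 + 704151) = 1/(1444 + 704151) = 1/705595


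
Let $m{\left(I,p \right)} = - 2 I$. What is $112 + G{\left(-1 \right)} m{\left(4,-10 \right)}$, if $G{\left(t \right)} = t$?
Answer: $120$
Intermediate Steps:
$112 + G{\left(-1 \right)} m{\left(4,-10 \right)} = 112 - \left(-2\right) 4 = 112 - -8 = 112 + 8 = 120$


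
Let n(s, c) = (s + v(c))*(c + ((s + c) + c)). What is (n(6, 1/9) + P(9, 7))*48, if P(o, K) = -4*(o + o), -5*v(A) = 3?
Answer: -9072/5 ≈ -1814.4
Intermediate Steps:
v(A) = -⅗ (v(A) = -⅕*3 = -⅗)
P(o, K) = -8*o
n(s, c) = (-⅗ + s)*(s + 3*c) (n(s, c) = (s - ⅗)*(c + ((s + c) + c)) = (-⅗ + s)*(c + ((c + s) + c)) = (-⅗ + s)*(c + (s + 2*c)) = (-⅗ + s)*(s + 3*c))
(n(6, 1/9) + P(9, 7))*48 = ((6² - 9/5/9 - ⅗*6 + 3*6/9) - 8*9)*48 = ((36 - 9/5*⅑ - 18/5 + 3*(⅑)*6) - 72)*48 = ((36 - ⅕ - 18/5 + 2) - 72)*48 = (171/5 - 72)*48 = -189/5*48 = -9072/5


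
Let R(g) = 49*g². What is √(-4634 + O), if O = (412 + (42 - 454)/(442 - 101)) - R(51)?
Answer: I*√15310976043/341 ≈ 362.87*I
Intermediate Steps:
O = -43320029/341 (O = (412 + (42 - 454)/(442 - 101)) - 49*51² = (412 - 412/341) - 49*2601 = (412 - 412*1/341) - 1*127449 = (412 - 412/341) - 127449 = 140080/341 - 127449 = -43320029/341 ≈ -1.2704e+5)
√(-4634 + O) = √(-4634 - 43320029/341) = √(-44900223/341) = I*√15310976043/341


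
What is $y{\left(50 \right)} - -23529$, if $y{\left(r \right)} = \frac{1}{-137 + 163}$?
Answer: $\frac{611755}{26} \approx 23529.0$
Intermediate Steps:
$y{\left(r \right)} = \frac{1}{26}$
$y{\left(50 \right)} - -23529 = \frac{1}{26} - -23529 = \frac{1}{26} + 23529 = \frac{611755}{26}$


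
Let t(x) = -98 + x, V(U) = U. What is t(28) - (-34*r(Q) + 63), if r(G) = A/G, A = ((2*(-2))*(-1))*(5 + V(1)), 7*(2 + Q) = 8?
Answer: -1085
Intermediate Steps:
Q = -6/7 (Q = -2 + (⅐)*8 = -2 + 8/7 = -6/7 ≈ -0.85714)
A = 24 (A = ((2*(-2))*(-1))*(5 + 1) = -4*(-1)*6 = 4*6 = 24)
r(G) = 24/G
t(28) - (-34*r(Q) + 63) = (-98 + 28) - (-816/(-6/7) + 63) = -70 - (-816*(-7)/6 + 63) = -70 - (-34*(-28) + 63) = -70 - (952 + 63) = -70 - 1*1015 = -70 - 1015 = -1085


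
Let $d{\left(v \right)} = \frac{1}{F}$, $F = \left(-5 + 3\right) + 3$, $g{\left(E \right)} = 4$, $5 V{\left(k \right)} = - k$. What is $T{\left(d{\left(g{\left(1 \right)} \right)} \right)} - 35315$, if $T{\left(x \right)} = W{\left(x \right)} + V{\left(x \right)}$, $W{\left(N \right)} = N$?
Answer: $- \frac{176571}{5} \approx -35314.0$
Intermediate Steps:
$V{\left(k \right)} = - \frac{k}{5}$ ($V{\left(k \right)} = \frac{\left(-1\right) k}{5} = - \frac{k}{5}$)
$F = 1$ ($F = -2 + 3 = 1$)
$d{\left(v \right)} = 1$ ($d{\left(v \right)} = 1^{-1} = 1$)
$T{\left(x \right)} = \frac{4 x}{5}$ ($T{\left(x \right)} = x - \frac{x}{5} = \frac{4 x}{5}$)
$T{\left(d{\left(g{\left(1 \right)} \right)} \right)} - 35315 = \frac{4}{5} \cdot 1 - 35315 = \frac{4}{5} - 35315 = - \frac{176571}{5}$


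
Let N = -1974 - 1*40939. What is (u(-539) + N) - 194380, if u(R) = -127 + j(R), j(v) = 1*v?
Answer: -237959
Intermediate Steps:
j(v) = v
N = -42913 (N = -1974 - 40939 = -42913)
u(R) = -127 + R
(u(-539) + N) - 194380 = ((-127 - 539) - 42913) - 194380 = (-666 - 42913) - 194380 = -43579 - 194380 = -237959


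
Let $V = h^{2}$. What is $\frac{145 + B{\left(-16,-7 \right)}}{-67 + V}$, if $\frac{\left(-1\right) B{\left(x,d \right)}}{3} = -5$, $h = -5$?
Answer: $- \frac{80}{21} \approx -3.8095$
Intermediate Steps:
$V = 25$ ($V = \left(-5\right)^{2} = 25$)
$B{\left(x,d \right)} = 15$ ($B{\left(x,d \right)} = \left(-3\right) \left(-5\right) = 15$)
$\frac{145 + B{\left(-16,-7 \right)}}{-67 + V} = \frac{145 + 15}{-67 + 25} = \frac{160}{-42} = 160 \left(- \frac{1}{42}\right) = - \frac{80}{21}$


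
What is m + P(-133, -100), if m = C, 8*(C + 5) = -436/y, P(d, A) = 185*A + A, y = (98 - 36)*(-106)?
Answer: -244544011/13144 ≈ -18605.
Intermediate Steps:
y = -6572 (y = 62*(-106) = -6572)
P(d, A) = 186*A
C = -65611/13144 (C = -5 + (-436/(-6572))/8 = -5 + (-436*(-1/6572))/8 = -5 + (⅛)*(109/1643) = -5 + 109/13144 = -65611/13144 ≈ -4.9917)
m = -65611/13144 ≈ -4.9917
m + P(-133, -100) = -65611/13144 + 186*(-100) = -65611/13144 - 18600 = -244544011/13144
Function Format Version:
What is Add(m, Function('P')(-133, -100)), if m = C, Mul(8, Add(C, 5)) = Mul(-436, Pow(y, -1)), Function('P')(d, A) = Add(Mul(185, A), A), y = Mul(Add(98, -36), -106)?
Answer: Rational(-244544011, 13144) ≈ -18605.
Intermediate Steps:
y = -6572 (y = Mul(62, -106) = -6572)
Function('P')(d, A) = Mul(186, A)
C = Rational(-65611, 13144) (C = Add(-5, Mul(Rational(1, 8), Mul(-436, Pow(-6572, -1)))) = Add(-5, Mul(Rational(1, 8), Mul(-436, Rational(-1, 6572)))) = Add(-5, Mul(Rational(1, 8), Rational(109, 1643))) = Add(-5, Rational(109, 13144)) = Rational(-65611, 13144) ≈ -4.9917)
m = Rational(-65611, 13144) ≈ -4.9917
Add(m, Function('P')(-133, -100)) = Add(Rational(-65611, 13144), Mul(186, -100)) = Add(Rational(-65611, 13144), -18600) = Rational(-244544011, 13144)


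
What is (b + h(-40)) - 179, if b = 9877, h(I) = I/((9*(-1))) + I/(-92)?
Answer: 2008496/207 ≈ 9702.9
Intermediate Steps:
h(I) = -101*I/828 (h(I) = I/(-9) + I*(-1/92) = I*(-1/9) - I/92 = -I/9 - I/92 = -101*I/828)
(b + h(-40)) - 179 = (9877 - 101/828*(-40)) - 179 = (9877 + 1010/207) - 179 = 2045549/207 - 179 = 2008496/207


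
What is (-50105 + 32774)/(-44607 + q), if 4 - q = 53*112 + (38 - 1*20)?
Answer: 17331/50557 ≈ 0.34280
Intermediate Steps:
q = -5950 (q = 4 - (53*112 + (38 - 1*20)) = 4 - (5936 + (38 - 20)) = 4 - (5936 + 18) = 4 - 1*5954 = 4 - 5954 = -5950)
(-50105 + 32774)/(-44607 + q) = (-50105 + 32774)/(-44607 - 5950) = -17331/(-50557) = -17331*(-1/50557) = 17331/50557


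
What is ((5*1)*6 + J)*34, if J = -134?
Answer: -3536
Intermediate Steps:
((5*1)*6 + J)*34 = ((5*1)*6 - 134)*34 = (5*6 - 134)*34 = (30 - 134)*34 = -104*34 = -3536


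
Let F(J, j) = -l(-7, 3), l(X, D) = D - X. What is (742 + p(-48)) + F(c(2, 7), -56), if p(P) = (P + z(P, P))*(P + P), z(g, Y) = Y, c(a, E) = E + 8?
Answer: 9948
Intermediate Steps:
c(a, E) = 8 + E
p(P) = 4*P**2 (p(P) = (P + P)*(P + P) = (2*P)*(2*P) = 4*P**2)
F(J, j) = -10 (F(J, j) = -(3 - 1*(-7)) = -(3 + 7) = -1*10 = -10)
(742 + p(-48)) + F(c(2, 7), -56) = (742 + 4*(-48)**2) - 10 = (742 + 4*2304) - 10 = (742 + 9216) - 10 = 9958 - 10 = 9948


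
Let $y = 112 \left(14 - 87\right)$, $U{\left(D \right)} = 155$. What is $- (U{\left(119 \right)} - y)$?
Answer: $-8331$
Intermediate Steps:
$y = -8176$ ($y = 112 \left(-73\right) = -8176$)
$- (U{\left(119 \right)} - y) = - (155 - -8176) = - (155 + 8176) = \left(-1\right) 8331 = -8331$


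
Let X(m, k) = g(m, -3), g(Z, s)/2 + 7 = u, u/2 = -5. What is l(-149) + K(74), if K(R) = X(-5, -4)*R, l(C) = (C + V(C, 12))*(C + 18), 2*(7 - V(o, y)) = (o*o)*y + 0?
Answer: 17466072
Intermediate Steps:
u = -10 (u = 2*(-5) = -10)
g(Z, s) = -34 (g(Z, s) = -14 + 2*(-10) = -14 - 20 = -34)
X(m, k) = -34
V(o, y) = 7 - y*o**2/2 (V(o, y) = 7 - ((o*o)*y + 0)/2 = 7 - (o**2*y + 0)/2 = 7 - (y*o**2 + 0)/2 = 7 - y*o**2/2)
l(C) = (18 + C)*(7 + C - 6*C**2) (l(C) = (C + (7 - 1/2*12*C**2))*(C + 18) = (C + (7 - 6*C**2))*(18 + C) = (7 + C - 6*C**2)*(18 + C) = (18 + C)*(7 + C - 6*C**2))
K(R) = -34*R
l(-149) + K(74) = (126 - 107*(-149)**2 - 6*(-149)**3 + 25*(-149)) - 34*74 = (126 - 107*22201 - 6*(-3307949) - 3725) - 2516 = (126 - 2375507 + 19847694 - 3725) - 2516 = 17468588 - 2516 = 17466072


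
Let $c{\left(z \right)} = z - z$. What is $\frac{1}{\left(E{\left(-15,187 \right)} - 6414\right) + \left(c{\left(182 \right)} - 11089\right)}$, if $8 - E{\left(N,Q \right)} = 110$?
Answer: $- \frac{1}{17605} \approx -5.6802 \cdot 10^{-5}$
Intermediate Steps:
$E{\left(N,Q \right)} = -102$ ($E{\left(N,Q \right)} = 8 - 110 = -102$)
$c{\left(z \right)} = 0$
$\frac{1}{\left(E{\left(-15,187 \right)} - 6414\right) + \left(c{\left(182 \right)} - 11089\right)} = \frac{1}{\left(-102 - 6414\right) + \left(0 - 11089\right)} = \frac{1}{\left(-102 - 6414\right) - 11089} = \frac{1}{-6516 - 11089} = \frac{1}{-17605} = - \frac{1}{17605}$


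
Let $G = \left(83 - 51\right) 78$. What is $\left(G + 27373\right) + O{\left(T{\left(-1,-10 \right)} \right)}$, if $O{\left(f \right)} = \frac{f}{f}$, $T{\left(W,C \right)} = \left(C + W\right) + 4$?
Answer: $29870$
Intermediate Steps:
$T{\left(W,C \right)} = 4 + C + W$
$O{\left(f \right)} = 1$
$G = 2496$ ($G = 32 \cdot 78 = 2496$)
$\left(G + 27373\right) + O{\left(T{\left(-1,-10 \right)} \right)} = \left(2496 + 27373\right) + 1 = 29869 + 1 = 29870$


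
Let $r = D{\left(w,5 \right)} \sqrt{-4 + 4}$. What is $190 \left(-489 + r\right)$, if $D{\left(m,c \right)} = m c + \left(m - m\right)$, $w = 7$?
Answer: $-92910$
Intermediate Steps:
$D{\left(m,c \right)} = c m$ ($D{\left(m,c \right)} = c m + 0 = c m$)
$r = 0$ ($r = 5 \cdot 7 \sqrt{-4 + 4} = 35 \sqrt{0} = 35 \cdot 0 = 0$)
$190 \left(-489 + r\right) = 190 \left(-489 + 0\right) = 190 \left(-489\right) = -92910$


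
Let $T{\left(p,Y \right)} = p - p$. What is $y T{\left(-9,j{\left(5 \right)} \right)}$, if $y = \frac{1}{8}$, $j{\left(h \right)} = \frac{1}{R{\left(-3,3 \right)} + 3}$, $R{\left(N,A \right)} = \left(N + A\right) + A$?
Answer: $0$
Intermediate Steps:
$R{\left(N,A \right)} = N + 2 A$ ($R{\left(N,A \right)} = \left(A + N\right) + A = N + 2 A$)
$j{\left(h \right)} = \frac{1}{6}$ ($j{\left(h \right)} = \frac{1}{\left(-3 + 2 \cdot 3\right) + 3} = \frac{1}{\left(-3 + 6\right) + 3} = \frac{1}{3 + 3} = \frac{1}{6}$)
$T{\left(p,Y \right)} = 0$
$y = \frac{1}{8} \approx 0.125$
$y T{\left(-9,j{\left(5 \right)} \right)} = \frac{1}{8} \cdot 0 = 0$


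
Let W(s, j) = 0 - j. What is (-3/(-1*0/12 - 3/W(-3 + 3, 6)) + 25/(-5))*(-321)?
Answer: 3531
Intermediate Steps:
W(s, j) = -j
(-3/(-1*0/12 - 3/W(-3 + 3, 6)) + 25/(-5))*(-321) = (-3/(-1*0/12 - 3/((-1*6))) + 25/(-5))*(-321) = (-3/(0*(1/12) - 3/(-6)) + 25*(-1/5))*(-321) = (-3/(0 - 3*(-1/6)) - 5)*(-321) = (-3/(0 + 1/2) - 5)*(-321) = (-3/1/2 - 5)*(-321) = (-3*2 - 5)*(-321) = (-6 - 5)*(-321) = -11*(-321) = 3531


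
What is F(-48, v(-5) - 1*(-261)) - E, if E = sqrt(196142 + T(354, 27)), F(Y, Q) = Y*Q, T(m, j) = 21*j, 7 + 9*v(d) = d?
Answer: -12464 - sqrt(196709) ≈ -12908.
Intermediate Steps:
v(d) = -7/9 + d/9
F(Y, Q) = Q*Y
E = sqrt(196709) (E = sqrt(196142 + 21*27) = sqrt(196142 + 567) = sqrt(196709) ≈ 443.52)
F(-48, v(-5) - 1*(-261)) - E = ((-7/9 + (1/9)*(-5)) - 1*(-261))*(-48) - sqrt(196709) = ((-7/9 - 5/9) + 261)*(-48) - sqrt(196709) = (-4/3 + 261)*(-48) - sqrt(196709) = (779/3)*(-48) - sqrt(196709) = -12464 - sqrt(196709)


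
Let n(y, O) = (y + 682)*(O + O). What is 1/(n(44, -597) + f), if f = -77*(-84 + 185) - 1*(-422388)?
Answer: -1/452233 ≈ -2.2113e-6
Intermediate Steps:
n(y, O) = 2*O*(682 + y) (n(y, O) = (682 + y)*(2*O) = 2*O*(682 + y))
f = 414611 (f = -77*101 + 422388 = -7777 + 422388 = 414611)
1/(n(44, -597) + f) = 1/(2*(-597)*(682 + 44) + 414611) = 1/(2*(-597)*726 + 414611) = 1/(-866844 + 414611) = 1/(-452233) = -1/452233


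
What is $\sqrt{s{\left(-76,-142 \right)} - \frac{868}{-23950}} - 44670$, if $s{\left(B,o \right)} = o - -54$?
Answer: $-44670 + \frac{419 i \sqrt{2874}}{2395} \approx -44670.0 + 9.3789 i$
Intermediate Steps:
$s{\left(B,o \right)} = 54 + o$ ($s{\left(B,o \right)} = o + 54 = 54 + o$)
$\sqrt{s{\left(-76,-142 \right)} - \frac{868}{-23950}} - 44670 = \sqrt{\left(54 - 142\right) - \frac{868}{-23950}} - 44670 = \sqrt{-88 - - \frac{434}{11975}} - 44670 = \sqrt{-88 + \frac{434}{11975}} - 44670 = \sqrt{- \frac{1053366}{11975}} - 44670 = \frac{419 i \sqrt{2874}}{2395} - 44670 = -44670 + \frac{419 i \sqrt{2874}}{2395}$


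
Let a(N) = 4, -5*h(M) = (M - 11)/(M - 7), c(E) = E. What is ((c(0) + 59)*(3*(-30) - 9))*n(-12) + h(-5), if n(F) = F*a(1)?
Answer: 4205516/15 ≈ 2.8037e+5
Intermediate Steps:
h(M) = -(-11 + M)/(5*(-7 + M)) (h(M) = -(M - 11)/(5*(M - 7)) = -(-11 + M)/(5*(-7 + M)))
n(F) = 4*F (n(F) = F*4 = 4*F)
((c(0) + 59)*(3*(-30) - 9))*n(-12) + h(-5) = ((0 + 59)*(3*(-30) - 9))*(4*(-12)) + (11 - 1*(-5))/(5*(-7 - 5)) = (59*(-90 - 9))*(-48) + (⅕)*(11 + 5)/(-12) = (59*(-99))*(-48) + (⅕)*(-1/12)*16 = -5841*(-48) - 4/15 = 280368 - 4/15 = 4205516/15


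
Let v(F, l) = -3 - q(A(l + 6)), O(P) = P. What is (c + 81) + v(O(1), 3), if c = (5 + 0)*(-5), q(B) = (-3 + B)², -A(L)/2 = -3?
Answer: 44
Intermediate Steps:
A(L) = 6 (A(L) = -2*(-3) = 6)
v(F, l) = -12 (v(F, l) = -3 - (-3 + 6)² = -3 - 1*3² = -3 - 1*9 = -3 - 9 = -12)
c = -25 (c = 5*(-5) = -25)
(c + 81) + v(O(1), 3) = (-25 + 81) - 12 = 56 - 12 = 44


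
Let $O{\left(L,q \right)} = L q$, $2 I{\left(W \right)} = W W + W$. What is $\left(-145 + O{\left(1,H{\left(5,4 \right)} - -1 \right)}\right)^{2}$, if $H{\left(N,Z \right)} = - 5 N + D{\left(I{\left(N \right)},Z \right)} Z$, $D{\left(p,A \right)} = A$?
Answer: $23409$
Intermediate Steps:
$I{\left(W \right)} = \frac{W}{2} + \frac{W^{2}}{2}$ ($I{\left(W \right)} = \frac{W W + W}{2} = \frac{W^{2} + W}{2} = \frac{W + W^{2}}{2} = \frac{W}{2} + \frac{W^{2}}{2}$)
$H{\left(N,Z \right)} = Z^{2} - 5 N$ ($H{\left(N,Z \right)} = - 5 N + Z Z = - 5 N + Z^{2} = Z^{2} - 5 N$)
$\left(-145 + O{\left(1,H{\left(5,4 \right)} - -1 \right)}\right)^{2} = \left(-145 + 1 \left(\left(4^{2} - 25\right) - -1\right)\right)^{2} = \left(-145 + 1 \left(\left(16 - 25\right) + 1\right)\right)^{2} = \left(-145 + 1 \left(-9 + 1\right)\right)^{2} = \left(-145 + 1 \left(-8\right)\right)^{2} = \left(-145 - 8\right)^{2} = \left(-153\right)^{2} = 23409$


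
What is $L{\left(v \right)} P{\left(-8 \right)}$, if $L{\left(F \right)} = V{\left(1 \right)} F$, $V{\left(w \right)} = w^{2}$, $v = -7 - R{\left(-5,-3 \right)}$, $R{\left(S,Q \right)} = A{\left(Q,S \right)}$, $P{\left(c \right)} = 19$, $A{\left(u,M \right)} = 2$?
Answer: $-171$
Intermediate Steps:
$R{\left(S,Q \right)} = 2$
$v = -9$ ($v = -7 - 2 = -9$)
$L{\left(F \right)} = F$ ($L{\left(F \right)} = 1^{2} F = 1 F = F$)
$L{\left(v \right)} P{\left(-8 \right)} = \left(-9\right) 19 = -171$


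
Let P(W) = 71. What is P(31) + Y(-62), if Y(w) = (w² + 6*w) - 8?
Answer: 3535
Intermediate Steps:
Y(w) = -8 + w² + 6*w
P(31) + Y(-62) = 71 + (-8 + (-62)² + 6*(-62)) = 71 + (-8 + 3844 - 372) = 71 + 3464 = 3535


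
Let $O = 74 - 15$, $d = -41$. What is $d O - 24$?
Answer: $-2443$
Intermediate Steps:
$O = 59$ ($O = 74 - 15 = 59$)
$d O - 24 = \left(-41\right) 59 - 24 = -2419 - 24 = -2443$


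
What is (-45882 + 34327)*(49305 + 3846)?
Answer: -614159805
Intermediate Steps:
(-45882 + 34327)*(49305 + 3846) = -11555*53151 = -614159805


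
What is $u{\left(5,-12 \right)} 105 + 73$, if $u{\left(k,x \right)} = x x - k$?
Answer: $14668$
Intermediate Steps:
$u{\left(k,x \right)} = x^{2} - k$
$u{\left(5,-12 \right)} 105 + 73 = \left(\left(-12\right)^{2} - 5\right) 105 + 73 = \left(144 - 5\right) 105 + 73 = 139 \cdot 105 + 73 = 14595 + 73 = 14668$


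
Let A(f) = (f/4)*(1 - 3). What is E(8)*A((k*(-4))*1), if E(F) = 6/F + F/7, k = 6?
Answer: 159/7 ≈ 22.714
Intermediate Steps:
A(f) = -f/2 (A(f) = (f*(¼))*(-2) = (f/4)*(-2) = -f/2)
E(F) = 6/F + F/7 (E(F) = 6/F + F*(⅐) = 6/F + F/7)
E(8)*A((k*(-4))*1) = (6/8 + (⅐)*8)*(-6*(-4)/2) = (6*(⅛) + 8/7)*(-(-12)) = (¾ + 8/7)*(-½*(-24)) = (53/28)*12 = 159/7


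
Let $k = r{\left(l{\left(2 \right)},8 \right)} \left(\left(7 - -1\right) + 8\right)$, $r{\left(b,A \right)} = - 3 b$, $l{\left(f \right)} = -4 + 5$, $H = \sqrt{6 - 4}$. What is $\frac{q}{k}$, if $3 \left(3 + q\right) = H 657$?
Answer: $\frac{1}{16} - \frac{73 \sqrt{2}}{16} \approx -6.3898$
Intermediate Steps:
$H = \sqrt{2} \approx 1.4142$
$l{\left(f \right)} = 1$
$q = -3 + 219 \sqrt{2}$ ($q = -3 + \frac{\sqrt{2} \cdot 657}{3} = -3 + \frac{657 \sqrt{2}}{3} = -3 + 219 \sqrt{2} \approx 306.71$)
$k = -48$ ($k = \left(-3\right) 1 \left(\left(7 - -1\right) + 8\right) = - 3 \left(\left(7 + 1\right) + 8\right) = - 3 \left(8 + 8\right) = \left(-3\right) 16 = -48$)
$\frac{q}{k} = \frac{-3 + 219 \sqrt{2}}{-48} = \left(-3 + 219 \sqrt{2}\right) \left(- \frac{1}{48}\right) = \frac{1}{16} - \frac{73 \sqrt{2}}{16}$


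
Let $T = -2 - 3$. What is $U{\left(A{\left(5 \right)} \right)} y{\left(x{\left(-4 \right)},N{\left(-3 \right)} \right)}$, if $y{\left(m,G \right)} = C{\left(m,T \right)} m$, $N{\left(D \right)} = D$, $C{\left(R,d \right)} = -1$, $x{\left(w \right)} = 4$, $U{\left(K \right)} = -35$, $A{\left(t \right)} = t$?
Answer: $140$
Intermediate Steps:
$T = -5$ ($T = -2 - 3 = -5$)
$y{\left(m,G \right)} = - m$
$U{\left(A{\left(5 \right)} \right)} y{\left(x{\left(-4 \right)},N{\left(-3 \right)} \right)} = - 35 \left(\left(-1\right) 4\right) = \left(-35\right) \left(-4\right) = 140$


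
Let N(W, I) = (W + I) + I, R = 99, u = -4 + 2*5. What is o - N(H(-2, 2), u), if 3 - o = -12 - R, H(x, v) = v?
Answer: 100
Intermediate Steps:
u = 6 (u = -4 + 10 = 6)
N(W, I) = W + 2*I (N(W, I) = (I + W) + I = W + 2*I)
o = 114 (o = 3 - (-12 - 1*99) = 3 - (-12 - 99) = 3 - 1*(-111) = 3 + 111 = 114)
o - N(H(-2, 2), u) = 114 - (2 + 2*6) = 114 - (2 + 12) = 114 - 1*14 = 114 - 14 = 100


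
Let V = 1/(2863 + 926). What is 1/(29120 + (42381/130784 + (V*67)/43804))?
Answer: 5426664847776/158026238898627911 ≈ 3.4340e-5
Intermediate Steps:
V = 1/3789 ≈ 0.00026392
1/(29120 + (42381/130784 + (V*67)/43804)) = 1/(29120 + (42381/130784 + ((1/3789)*67)/43804)) = 1/(29120 + (42381*(1/130784) + (67/3789)*(1/43804))) = 1/(29120 + (42381/130784 + 67/165973356)) = 1/(29120 + 1758531390791/5426664847776) = 1/(158026238898627911/5426664847776) = 5426664847776/158026238898627911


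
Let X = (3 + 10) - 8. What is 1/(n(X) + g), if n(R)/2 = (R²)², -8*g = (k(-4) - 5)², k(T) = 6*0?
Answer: 8/9975 ≈ 0.00080200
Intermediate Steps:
k(T) = 0
X = 5 (X = 13 - 8 = 5)
g = -25/8 (g = -(0 - 5)²/8 = -⅛*(-5)² = -⅛*25 = -25/8 ≈ -3.1250)
n(R) = 2*R⁴ (n(R) = 2*(R²)² = 2*R⁴)
1/(n(X) + g) = 1/(2*5⁴ - 25/8) = 1/(2*625 - 25/8) = 1/(1250 - 25/8) = 1/(9975/8) = 8/9975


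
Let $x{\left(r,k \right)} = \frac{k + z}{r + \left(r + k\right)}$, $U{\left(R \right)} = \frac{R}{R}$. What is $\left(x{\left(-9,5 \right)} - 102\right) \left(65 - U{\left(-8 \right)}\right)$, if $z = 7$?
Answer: $- \frac{85632}{13} \approx -6587.1$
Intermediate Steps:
$U{\left(R \right)} = 1$
$x{\left(r,k \right)} = \frac{7 + k}{k + 2 r}$ ($x{\left(r,k \right)} = \frac{k + 7}{r + \left(r + k\right)} = \frac{7 + k}{r + \left(k + r\right)} = \frac{7 + k}{k + 2 r}$)
$\left(x{\left(-9,5 \right)} - 102\right) \left(65 - U{\left(-8 \right)}\right) = \left(\frac{7 + 5}{5 + 2 \left(-9\right)} - 102\right) \left(65 - 1\right) = \left(\frac{1}{5 - 18} \cdot 12 - 102\right) \left(65 - 1\right) = \left(\frac{1}{-13} \cdot 12 - 102\right) 64 = \left(\left(- \frac{1}{13}\right) 12 - 102\right) 64 = \left(- \frac{12}{13} - 102\right) 64 = \left(- \frac{1338}{13}\right) 64 = - \frac{85632}{13}$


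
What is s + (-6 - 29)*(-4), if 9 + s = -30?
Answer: 101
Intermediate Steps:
s = -39 (s = -9 - 30 = -39)
s + (-6 - 29)*(-4) = -39 + (-6 - 29)*(-4) = -39 - 35*(-4) = -39 + 140 = 101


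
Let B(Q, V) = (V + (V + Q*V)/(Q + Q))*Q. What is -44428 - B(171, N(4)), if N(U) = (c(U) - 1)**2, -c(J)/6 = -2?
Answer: -75525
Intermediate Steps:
c(J) = 12 (c(J) = -6*(-2) = 12)
N(U) = 121 (N(U) = (12 - 1)**2 = 11**2 = 121)
B(Q, V) = Q*(V + (V + Q*V)/(2*Q)) (B(Q, V) = (V + (V + Q*V)/((2*Q)))*Q = (V + (V + Q*V)*(1/(2*Q)))*Q = (V + (V + Q*V)/(2*Q))*Q = Q*(V + (V + Q*V)/(2*Q)))
-44428 - B(171, N(4)) = -44428 - 121*(1 + 3*171)/2 = -44428 - 121*(1 + 513)/2 = -44428 - 121*514/2 = -44428 - 1*31097 = -44428 - 31097 = -75525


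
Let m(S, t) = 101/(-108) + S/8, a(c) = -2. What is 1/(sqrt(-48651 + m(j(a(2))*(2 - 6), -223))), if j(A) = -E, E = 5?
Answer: -6*I*sqrt(15762417)/5254139 ≈ -0.0045338*I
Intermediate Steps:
j(A) = -5 (j(A) = -1*5 = -5)
m(S, t) = -101/108 + S/8 (m(S, t) = 101*(-1/108) + S*(1/8) = -101/108 + S/8)
1/(sqrt(-48651 + m(j(a(2))*(2 - 6), -223))) = 1/(sqrt(-48651 + (-101/108 + (-5*(2 - 6))/8))) = 1/(sqrt(-48651 + (-101/108 + (-5*(-4))/8))) = 1/(sqrt(-48651 + (-101/108 + (1/8)*20))) = 1/(sqrt(-48651 + (-101/108 + 5/2))) = 1/(sqrt(-48651 + 169/108)) = 1/(sqrt(-5254139/108)) = 1/(I*sqrt(15762417)/18) = -6*I*sqrt(15762417)/5254139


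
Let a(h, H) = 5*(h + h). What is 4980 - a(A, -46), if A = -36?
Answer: 5340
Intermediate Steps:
a(h, H) = 10*h (a(h, H) = 5*(2*h) = 10*h)
4980 - a(A, -46) = 4980 - 10*(-36) = 4980 - 1*(-360) = 4980 + 360 = 5340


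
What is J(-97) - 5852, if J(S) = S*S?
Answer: 3557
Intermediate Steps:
J(S) = S²
J(-97) - 5852 = (-97)² - 5852 = 9409 - 5852 = 3557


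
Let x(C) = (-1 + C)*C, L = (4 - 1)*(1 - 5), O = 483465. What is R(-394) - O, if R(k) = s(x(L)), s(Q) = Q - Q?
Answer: -483465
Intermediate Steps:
L = -12 (L = 3*(-4) = -12)
x(C) = C*(-1 + C)
s(Q) = 0
R(k) = 0
R(-394) - O = 0 - 1*483465 = 0 - 483465 = -483465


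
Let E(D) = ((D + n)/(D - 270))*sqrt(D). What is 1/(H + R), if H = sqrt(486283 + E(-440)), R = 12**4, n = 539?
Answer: 355/(7361280 + sqrt(355)*sqrt(172630465 - 99*I*sqrt(110))) ≈ 4.6656e-5 + 4.5651e-12*I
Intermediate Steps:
R = 20736
E(D) = sqrt(D)*(539 + D)/(-270 + D) (E(D) = ((D + 539)/(D - 270))*sqrt(D) = ((539 + D)/(-270 + D))*sqrt(D) = sqrt(D)*(539 + D)/(-270 + D))
H = sqrt(486283 - 99*I*sqrt(110)/355) (H = sqrt(486283 + sqrt(-440)*(539 - 440)/(-270 - 440)) = sqrt(486283 + (2*I*sqrt(110))*99/(-710)) = sqrt(486283 + (2*I*sqrt(110))*(-1/710)*99) = sqrt(486283 - 99*I*sqrt(110)/355) ≈ 697.34 - 0.002*I)
1/(H + R) = 1/(sqrt(61283815075 - 35145*I*sqrt(110))/355 + 20736) = 1/(20736 + sqrt(61283815075 - 35145*I*sqrt(110))/355)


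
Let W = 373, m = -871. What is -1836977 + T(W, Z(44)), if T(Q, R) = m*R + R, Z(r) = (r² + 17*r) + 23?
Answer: -4192067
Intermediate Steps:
Z(r) = 23 + r² + 17*r
T(Q, R) = -870*R (T(Q, R) = -871*R + R = -870*R)
-1836977 + T(W, Z(44)) = -1836977 - 870*(23 + 44² + 17*44) = -1836977 - 870*(23 + 1936 + 748) = -1836977 - 870*2707 = -1836977 - 2355090 = -4192067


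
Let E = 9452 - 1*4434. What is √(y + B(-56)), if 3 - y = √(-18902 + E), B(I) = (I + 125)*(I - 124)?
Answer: √(-12417 - 2*I*√3471) ≈ 0.5287 - 111.43*I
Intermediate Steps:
E = 5018 (E = 9452 - 4434 = 5018)
B(I) = (-124 + I)*(125 + I) (B(I) = (125 + I)*(-124 + I) = (-124 + I)*(125 + I))
y = 3 - 2*I*√3471 (y = 3 - √(-18902 + 5018) = 3 - √(-13884) = 3 - 2*I*√3471 ≈ 3.0 - 117.83*I)
√(y + B(-56)) = √((3 - 2*I*√3471) + (-15500 - 56 + (-56)²)) = √((3 - 2*I*√3471) + (-15500 - 56 + 3136)) = √((3 - 2*I*√3471) - 12420) = √(-12417 - 2*I*√3471)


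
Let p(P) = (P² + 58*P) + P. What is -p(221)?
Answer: -61880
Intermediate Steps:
p(P) = P² + 59*P
-p(221) = -221*(59 + 221) = -221*280 = -1*61880 = -61880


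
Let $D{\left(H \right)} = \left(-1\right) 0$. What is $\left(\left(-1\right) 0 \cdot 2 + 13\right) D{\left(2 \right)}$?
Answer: $0$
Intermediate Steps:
$D{\left(H \right)} = 0$
$\left(\left(-1\right) 0 \cdot 2 + 13\right) D{\left(2 \right)} = \left(\left(-1\right) 0 \cdot 2 + 13\right) 0 = \left(0 \cdot 2 + 13\right) 0 = \left(0 + 13\right) 0 = 13 \cdot 0 = 0$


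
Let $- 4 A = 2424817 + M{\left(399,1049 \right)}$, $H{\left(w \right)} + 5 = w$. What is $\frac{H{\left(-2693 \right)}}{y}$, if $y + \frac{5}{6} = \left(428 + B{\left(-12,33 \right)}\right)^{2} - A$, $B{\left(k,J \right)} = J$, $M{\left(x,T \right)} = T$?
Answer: $- \frac{4047}{1228480} \approx -0.0032943$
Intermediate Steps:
$H{\left(w \right)} = -5 + w$
$A = - \frac{1212933}{2}$ ($A = - \frac{2424817 + 1049}{4} = \left(- \frac{1}{4}\right) 2425866 = - \frac{1212933}{2} \approx -6.0647 \cdot 10^{5}$)
$y = \frac{2456960}{3}$ ($y = - \frac{5}{6} + \left(\left(428 + 33\right)^{2} - - \frac{1212933}{2}\right) = - \frac{5}{6} + \left(461^{2} + \frac{1212933}{2}\right) = - \frac{5}{6} + \left(212521 + \frac{1212933}{2}\right) = - \frac{5}{6} + \frac{1637975}{2} = \frac{2456960}{3} \approx 8.1899 \cdot 10^{5}$)
$\frac{H{\left(-2693 \right)}}{y} = \frac{-5 - 2693}{\frac{2456960}{3}} = \left(-2698\right) \frac{3}{2456960} = - \frac{4047}{1228480}$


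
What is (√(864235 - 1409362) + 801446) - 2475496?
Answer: -1674050 + I*√545127 ≈ -1.6741e+6 + 738.33*I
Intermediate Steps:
(√(864235 - 1409362) + 801446) - 2475496 = (√(-545127) + 801446) - 2475496 = (I*√545127 + 801446) - 2475496 = (801446 + I*√545127) - 2475496 = -1674050 + I*√545127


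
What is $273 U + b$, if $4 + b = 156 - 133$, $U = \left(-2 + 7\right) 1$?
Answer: $1384$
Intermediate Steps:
$U = 5$ ($U = 5 \cdot 1 = 5$)
$b = 19$ ($b = -4 + \left(156 - 133\right) = -4 + 23 = 19$)
$273 U + b = 273 \cdot 5 + 19 = 1365 + 19 = 1384$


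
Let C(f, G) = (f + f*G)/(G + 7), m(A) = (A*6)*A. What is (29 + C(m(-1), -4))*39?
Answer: 897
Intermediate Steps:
m(A) = 6*A² (m(A) = (6*A)*A = 6*A²)
C(f, G) = (f + G*f)/(7 + G)
(29 + C(m(-1), -4))*39 = (29 + (6*(-1)²)*(1 - 4)/(7 - 4))*39 = (29 + (6*1)*(-3)/3)*39 = (29 + 6*(⅓)*(-3))*39 = (29 - 6)*39 = 23*39 = 897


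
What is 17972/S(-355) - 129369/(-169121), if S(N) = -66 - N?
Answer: 3076830253/48875969 ≈ 62.952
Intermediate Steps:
17972/S(-355) - 129369/(-169121) = 17972/(-66 - 1*(-355)) - 129369/(-169121) = 17972/(-66 + 355) - 129369*(-1/169121) = 17972/289 + 129369/169121 = 3076830253/48875969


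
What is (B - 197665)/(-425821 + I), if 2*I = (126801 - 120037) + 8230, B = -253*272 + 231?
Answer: 133125/209162 ≈ 0.63647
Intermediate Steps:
B = -68585 (B = -68816 + 231 = -68585)
I = 7497 (I = ((126801 - 120037) + 8230)/2 = (6764 + 8230)/2 = (½)*14994 = 7497)
(B - 197665)/(-425821 + I) = (-68585 - 197665)/(-425821 + 7497) = -266250/(-418324) = -266250*(-1/418324) = 133125/209162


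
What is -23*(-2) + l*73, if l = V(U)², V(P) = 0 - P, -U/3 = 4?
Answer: 10558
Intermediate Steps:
U = -12 (U = -3*4 = -12)
V(P) = -P
l = 144 (l = (-1*(-12))² = 12² = 144)
-23*(-2) + l*73 = -23*(-2) + 144*73 = 46 + 10512 = 10558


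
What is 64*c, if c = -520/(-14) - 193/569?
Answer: 9381696/3983 ≈ 2355.4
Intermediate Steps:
c = 146589/3983 (c = -520*(-1/14) - 193*1/569 = 260/7 - 193/569 = 146589/3983 ≈ 36.804)
64*c = 64*(146589/3983) = 9381696/3983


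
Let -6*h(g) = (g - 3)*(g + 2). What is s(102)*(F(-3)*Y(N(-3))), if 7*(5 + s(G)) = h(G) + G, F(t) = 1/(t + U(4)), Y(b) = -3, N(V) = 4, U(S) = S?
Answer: 4947/7 ≈ 706.71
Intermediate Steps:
F(t) = 1/(4 + t) (F(t) = 1/(t + 4) = 1/(4 + t))
h(g) = -(-3 + g)*(2 + g)/6 (h(g) = -(g - 3)*(g + 2)/6 = -(-3 + g)*(2 + g)/6)
s(G) = -34/7 - G**2/42 + G/6 (s(G) = -5 + ((1 - G**2/6 + G/6) + G)/7 = -5 + (1 - G**2/6 + 7*G/6)/7 = -5 + (1/7 - G**2/42 + G/6) = -34/7 - G**2/42 + G/6)
s(102)*(F(-3)*Y(N(-3))) = (-34/7 - 1/42*102**2 + (1/6)*102)*(-3/(4 - 3)) = (-34/7 - 1/42*10404 + 17)*(-3/1) = (-34/7 - 1734/7 + 17)*(1*(-3)) = -1649/7*(-3) = 4947/7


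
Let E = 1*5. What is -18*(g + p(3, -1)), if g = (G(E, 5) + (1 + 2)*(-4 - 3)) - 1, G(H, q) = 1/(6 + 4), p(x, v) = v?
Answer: 2061/5 ≈ 412.20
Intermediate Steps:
E = 5
G(H, q) = ⅒ (G(H, q) = 1/10 = ⅒)
g = -219/10 (g = (⅒ + (1 + 2)*(-4 - 3)) - 1 = (⅒ + 3*(-7)) - 1 = (⅒ - 21) - 1 = -209/10 - 1 = -219/10 ≈ -21.900)
-18*(g + p(3, -1)) = -18*(-219/10 - 1) = -18*(-229/10) = 2061/5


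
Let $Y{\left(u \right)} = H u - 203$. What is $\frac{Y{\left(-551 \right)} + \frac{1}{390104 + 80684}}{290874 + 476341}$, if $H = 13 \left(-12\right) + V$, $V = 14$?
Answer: $\frac{36739824733}{361195615420} \approx 0.10172$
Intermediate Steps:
$H = -142$ ($H = 13 \left(-12\right) + 14 = -156 + 14 = -142$)
$Y{\left(u \right)} = -203 - 142 u$ ($Y{\left(u \right)} = - 142 u - 203 = -203 - 142 u$)
$\frac{Y{\left(-551 \right)} + \frac{1}{390104 + 80684}}{290874 + 476341} = \frac{\left(-203 - -78242\right) + \frac{1}{390104 + 80684}}{290874 + 476341} = \frac{\left(-203 + 78242\right) + \frac{1}{470788}}{767215} = \left(78039 + \frac{1}{470788}\right) \frac{1}{767215} = \frac{36739824733}{470788} \cdot \frac{1}{767215} = \frac{36739824733}{361195615420}$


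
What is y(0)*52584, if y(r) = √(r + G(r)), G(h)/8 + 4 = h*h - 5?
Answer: 315504*I*√2 ≈ 4.4619e+5*I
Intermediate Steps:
G(h) = -72 + 8*h² (G(h) = -32 + 8*(h*h - 5) = -32 + 8*(h² - 5) = -32 + 8*(-5 + h²) = -32 + (-40 + 8*h²) = -72 + 8*h²)
y(r) = √(-72 + r + 8*r²) (y(r) = √(r + (-72 + 8*r²)) = √(-72 + r + 8*r²))
y(0)*52584 = √(-72 + 0 + 8*0²)*52584 = √(-72 + 0 + 8*0)*52584 = √(-72 + 0 + 0)*52584 = √(-72)*52584 = (6*I*√2)*52584 = 315504*I*√2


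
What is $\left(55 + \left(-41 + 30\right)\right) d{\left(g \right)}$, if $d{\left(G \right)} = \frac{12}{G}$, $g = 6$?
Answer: $88$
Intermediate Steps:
$\left(55 + \left(-41 + 30\right)\right) d{\left(g \right)} = \left(55 + \left(-41 + 30\right)\right) \frac{12}{6} = \left(55 - 11\right) 12 \cdot \frac{1}{6} = 44 \cdot 2 = 88$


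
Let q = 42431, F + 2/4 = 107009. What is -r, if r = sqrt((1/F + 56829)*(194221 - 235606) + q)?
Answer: -22*I*sqrt(24729413199195686)/71339 ≈ -48496.0*I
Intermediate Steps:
F = 214017/2 (F = -1/2 + 107009 = 214017/2 ≈ 1.0701e+5)
r = 22*I*sqrt(24729413199195686)/71339 (r = sqrt((1/(214017/2) + 56829)*(194221 - 235606) + 42431) = sqrt((2/214017 + 56829)*(-41385) + 42431) = sqrt((12162372095/214017)*(-41385) + 42431) = sqrt(-167779923050525/71339 + 42431) = sqrt(-167776896065416/71339) = 22*I*sqrt(24729413199195686)/71339 ≈ 48496.0*I)
-r = -22*I*sqrt(24729413199195686)/71339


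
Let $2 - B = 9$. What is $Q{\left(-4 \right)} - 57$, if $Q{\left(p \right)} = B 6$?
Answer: $-99$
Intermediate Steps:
$B = -7$ ($B = 2 - 9 = -7$)
$Q{\left(p \right)} = -42$ ($Q{\left(p \right)} = \left(-7\right) 6 = -42$)
$Q{\left(-4 \right)} - 57 = -42 - 57 = -99$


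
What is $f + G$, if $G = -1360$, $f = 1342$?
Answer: $-18$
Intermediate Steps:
$f + G = 1342 - 1360 = -18$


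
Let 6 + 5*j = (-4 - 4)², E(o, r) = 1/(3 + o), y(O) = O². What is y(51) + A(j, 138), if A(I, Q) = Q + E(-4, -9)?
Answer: 2738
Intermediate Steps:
j = 58/5 (j = -6/5 + (-4 - 4)²/5 = -6/5 + (⅕)*(-8)² = -6/5 + (⅕)*64 = -6/5 + 64/5 = 58/5 ≈ 11.600)
A(I, Q) = -1 + Q (A(I, Q) = Q + 1/(3 - 4) = Q + 1/(-1) = Q - 1 = -1 + Q)
y(51) + A(j, 138) = 51² + (-1 + 138) = 2601 + 137 = 2738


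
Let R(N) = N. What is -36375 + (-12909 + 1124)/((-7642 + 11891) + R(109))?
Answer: -158534035/4358 ≈ -36378.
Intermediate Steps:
-36375 + (-12909 + 1124)/((-7642 + 11891) + R(109)) = -36375 + (-12909 + 1124)/((-7642 + 11891) + 109) = -36375 - 11785/(4249 + 109) = -36375 - 11785/4358 = -158534035/4358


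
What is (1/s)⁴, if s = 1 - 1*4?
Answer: 1/81 ≈ 0.012346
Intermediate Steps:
s = -3 (s = 1 - 4 = -3)
(1/s)⁴ = (1/(-3))⁴ = (-⅓)⁴ = 1/81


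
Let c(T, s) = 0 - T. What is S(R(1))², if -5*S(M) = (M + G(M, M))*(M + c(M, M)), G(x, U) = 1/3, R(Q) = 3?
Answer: 0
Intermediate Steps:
G(x, U) = ⅓
c(T, s) = -T
S(M) = 0 (S(M) = -(M + ⅓)*(M - M)/5 = -(⅓ + M)*0/5 = -⅕*0 = 0)
S(R(1))² = 0² = 0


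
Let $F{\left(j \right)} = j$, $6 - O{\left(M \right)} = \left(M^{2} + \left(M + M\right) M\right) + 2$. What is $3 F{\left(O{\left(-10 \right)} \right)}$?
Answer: $-888$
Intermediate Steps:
$O{\left(M \right)} = 4 - 3 M^{2}$ ($O{\left(M \right)} = 6 - \left(\left(M^{2} + \left(M + M\right) M\right) + 2\right) = 6 - \left(\left(M^{2} + 2 M M\right) + 2\right) = 6 - \left(\left(M^{2} + 2 M^{2}\right) + 2\right) = 6 - \left(3 M^{2} + 2\right) = 6 - \left(2 + 3 M^{2}\right) = 4 - 3 M^{2}$)
$3 F{\left(O{\left(-10 \right)} \right)} = 3 \left(4 - 3 \left(-10\right)^{2}\right) = 3 \left(4 - 300\right) = 3 \left(-296\right) = -888$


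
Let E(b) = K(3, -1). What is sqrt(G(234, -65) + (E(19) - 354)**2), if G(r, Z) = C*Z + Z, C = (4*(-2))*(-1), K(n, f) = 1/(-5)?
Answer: 2*sqrt(780454)/5 ≈ 353.37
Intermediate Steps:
K(n, f) = -1/5
E(b) = -1/5
C = 8 (C = -8*(-1) = 8)
G(r, Z) = 9*Z (G(r, Z) = 8*Z + Z = 9*Z)
sqrt(G(234, -65) + (E(19) - 354)**2) = sqrt(9*(-65) + (-1/5 - 354)**2) = sqrt(-585 + (-1771/5)**2) = sqrt(-585 + 3136441/25) = sqrt(3121816/25) = 2*sqrt(780454)/5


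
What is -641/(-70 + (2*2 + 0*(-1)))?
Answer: 641/66 ≈ 9.7121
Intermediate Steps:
-641/(-70 + (2*2 + 0*(-1))) = -641/(-70 + (4 + 0)) = -641/(-70 + 4) = -641/(-66) = -1/66*(-641) = 641/66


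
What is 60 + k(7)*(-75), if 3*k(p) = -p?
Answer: 235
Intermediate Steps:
k(p) = -p/3 (k(p) = (-p)/3 = -p/3)
60 + k(7)*(-75) = 60 - 1/3*7*(-75) = 60 - 7/3*(-75) = 60 + 175 = 235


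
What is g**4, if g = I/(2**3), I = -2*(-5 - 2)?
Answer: 2401/256 ≈ 9.3789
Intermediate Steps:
I = 14 (I = -2*(-7) = 14)
g = 7/4 (g = 14/(2**3) = 14/8 = 14*(1/8) = 7/4 ≈ 1.7500)
g**4 = (7/4)**4 = 2401/256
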